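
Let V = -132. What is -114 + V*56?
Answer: -7506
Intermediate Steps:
-114 + V*56 = -114 - 132*56 = -114 - 7392 = -7506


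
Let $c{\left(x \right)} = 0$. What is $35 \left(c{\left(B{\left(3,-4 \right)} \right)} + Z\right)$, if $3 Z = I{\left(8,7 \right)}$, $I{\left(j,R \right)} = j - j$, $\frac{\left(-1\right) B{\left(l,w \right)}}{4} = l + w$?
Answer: $0$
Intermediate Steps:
$B{\left(l,w \right)} = - 4 l - 4 w$ ($B{\left(l,w \right)} = - 4 \left(l + w\right) = - 4 l - 4 w$)
$I{\left(j,R \right)} = 0$
$Z = 0$ ($Z = \frac{1}{3} \cdot 0 = 0$)
$35 \left(c{\left(B{\left(3,-4 \right)} \right)} + Z\right) = 35 \left(0 + 0\right) = 35 \cdot 0 = 0$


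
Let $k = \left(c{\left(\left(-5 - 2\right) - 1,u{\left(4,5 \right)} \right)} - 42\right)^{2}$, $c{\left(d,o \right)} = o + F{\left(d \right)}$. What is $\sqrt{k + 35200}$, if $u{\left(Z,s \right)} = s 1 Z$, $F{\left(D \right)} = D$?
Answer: $190$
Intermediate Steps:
$u{\left(Z,s \right)} = Z s$ ($u{\left(Z,s \right)} = s Z = Z s$)
$c{\left(d,o \right)} = d + o$ ($c{\left(d,o \right)} = o + d = d + o$)
$k = 900$ ($k = \left(\left(\left(\left(-5 - 2\right) - 1\right) + 4 \cdot 5\right) - 42\right)^{2} = \left(\left(\left(-7 - 1\right) + 20\right) - 42\right)^{2} = \left(\left(-8 + 20\right) - 42\right)^{2} = \left(12 - 42\right)^{2} = \left(-30\right)^{2} = 900$)
$\sqrt{k + 35200} = \sqrt{900 + 35200} = \sqrt{36100} = 190$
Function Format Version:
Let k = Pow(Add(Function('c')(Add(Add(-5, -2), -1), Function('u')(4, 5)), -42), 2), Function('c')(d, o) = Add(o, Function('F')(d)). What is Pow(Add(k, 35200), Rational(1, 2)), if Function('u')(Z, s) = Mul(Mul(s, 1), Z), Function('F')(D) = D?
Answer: 190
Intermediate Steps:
Function('u')(Z, s) = Mul(Z, s) (Function('u')(Z, s) = Mul(s, Z) = Mul(Z, s))
Function('c')(d, o) = Add(d, o) (Function('c')(d, o) = Add(o, d) = Add(d, o))
k = 900 (k = Pow(Add(Add(Add(Add(-5, -2), -1), Mul(4, 5)), -42), 2) = Pow(Add(Add(Add(-7, -1), 20), -42), 2) = Pow(Add(Add(-8, 20), -42), 2) = Pow(Add(12, -42), 2) = Pow(-30, 2) = 900)
Pow(Add(k, 35200), Rational(1, 2)) = Pow(Add(900, 35200), Rational(1, 2)) = Pow(36100, Rational(1, 2)) = 190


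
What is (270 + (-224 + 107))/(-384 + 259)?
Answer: -153/125 ≈ -1.2240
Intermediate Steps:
(270 + (-224 + 107))/(-384 + 259) = (270 - 117)/(-125) = 153*(-1/125) = -153/125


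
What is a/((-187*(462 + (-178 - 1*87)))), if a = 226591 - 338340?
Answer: 10159/3349 ≈ 3.0334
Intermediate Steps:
a = -111749
a/((-187*(462 + (-178 - 1*87)))) = -111749*(-1/(187*(462 + (-178 - 1*87)))) = -111749*(-1/(187*(462 + (-178 - 87)))) = -111749*(-1/(187*(462 - 265))) = -111749/((-187*197)) = -111749/(-36839) = -111749*(-1/36839) = 10159/3349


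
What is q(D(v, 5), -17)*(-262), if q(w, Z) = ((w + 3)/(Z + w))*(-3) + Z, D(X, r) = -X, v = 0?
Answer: 73360/17 ≈ 4315.3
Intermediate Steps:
q(w, Z) = Z - 3*(3 + w)/(Z + w) (q(w, Z) = ((3 + w)/(Z + w))*(-3) + Z = -3*(3 + w)/(Z + w) + Z = Z - 3*(3 + w)/(Z + w))
q(D(v, 5), -17)*(-262) = ((-9 + (-17)² - (-3)*0 - (-17)*0)/(-17 - 1*0))*(-262) = ((-9 + 289 - 3*0 - 17*0)/(-17 + 0))*(-262) = ((-9 + 289 + 0 + 0)/(-17))*(-262) = -1/17*280*(-262) = -280/17*(-262) = 73360/17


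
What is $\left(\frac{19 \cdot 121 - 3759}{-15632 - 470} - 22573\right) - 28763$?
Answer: $- \frac{413305406}{8051} \approx -51336.0$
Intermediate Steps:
$\left(\frac{19 \cdot 121 - 3759}{-15632 - 470} - 22573\right) - 28763 = \left(\frac{2299 - 3759}{-16102} - 22573\right) - 28763 = \left(\left(-1460\right) \left(- \frac{1}{16102}\right) - 22573\right) - 28763 = \left(\frac{730}{8051} - 22573\right) - 28763 = - \frac{181734493}{8051} - 28763 = - \frac{413305406}{8051}$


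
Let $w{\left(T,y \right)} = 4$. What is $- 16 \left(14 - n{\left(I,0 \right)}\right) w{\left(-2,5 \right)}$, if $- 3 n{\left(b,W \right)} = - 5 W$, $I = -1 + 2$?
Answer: $-896$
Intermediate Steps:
$I = 1$
$n{\left(b,W \right)} = \frac{5 W}{3}$ ($n{\left(b,W \right)} = - \frac{\left(-5\right) W}{3} = \frac{5 W}{3}$)
$- 16 \left(14 - n{\left(I,0 \right)}\right) w{\left(-2,5 \right)} = - 16 \left(14 - \frac{5}{3} \cdot 0\right) 4 = - 16 \left(14 - 0\right) 4 = - 16 \left(14 + 0\right) 4 = \left(-16\right) 14 \cdot 4 = \left(-224\right) 4 = -896$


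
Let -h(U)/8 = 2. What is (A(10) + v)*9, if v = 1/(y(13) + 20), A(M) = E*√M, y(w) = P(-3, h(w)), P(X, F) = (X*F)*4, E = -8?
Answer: 9/212 - 72*√10 ≈ -227.64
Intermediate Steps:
h(U) = -16 (h(U) = -8*2 = -16)
P(X, F) = 4*F*X (P(X, F) = (F*X)*4 = 4*F*X)
y(w) = 192 (y(w) = 4*(-16)*(-3) = 192)
A(M) = -8*√M
v = 1/212 (v = 1/(192 + 20) = 1/212 ≈ 0.0047170)
(A(10) + v)*9 = (-8*√10 + 1/212)*9 = (1/212 - 8*√10)*9 = 9/212 - 72*√10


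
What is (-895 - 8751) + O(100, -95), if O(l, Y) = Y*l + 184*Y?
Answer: -36626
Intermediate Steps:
O(l, Y) = 184*Y + Y*l
(-895 - 8751) + O(100, -95) = (-895 - 8751) - 95*(184 + 100) = -9646 - 95*284 = -9646 - 26980 = -36626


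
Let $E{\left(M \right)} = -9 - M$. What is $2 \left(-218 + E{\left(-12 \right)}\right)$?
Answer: $-430$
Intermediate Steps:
$2 \left(-218 + E{\left(-12 \right)}\right) = 2 \left(-218 - -3\right) = 2 \left(-218 + \left(-9 + 12\right)\right) = 2 \left(-218 + 3\right) = 2 \left(-215\right) = -430$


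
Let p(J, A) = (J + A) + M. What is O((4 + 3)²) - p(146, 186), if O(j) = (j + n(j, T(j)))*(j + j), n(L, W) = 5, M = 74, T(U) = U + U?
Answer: 4886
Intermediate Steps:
T(U) = 2*U
p(J, A) = 74 + A + J (p(J, A) = (J + A) + 74 = (A + J) + 74 = 74 + A + J)
O(j) = 2*j*(5 + j) (O(j) = (j + 5)*(j + j) = (5 + j)*(2*j) = 2*j*(5 + j))
O((4 + 3)²) - p(146, 186) = 2*(4 + 3)²*(5 + (4 + 3)²) - (74 + 186 + 146) = 2*7²*(5 + 7²) - 1*406 = 2*49*(5 + 49) - 406 = 2*49*54 - 406 = 5292 - 406 = 4886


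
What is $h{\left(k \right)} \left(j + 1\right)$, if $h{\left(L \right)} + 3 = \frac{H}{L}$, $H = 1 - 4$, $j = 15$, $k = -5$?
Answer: $- \frac{192}{5} \approx -38.4$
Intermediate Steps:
$H = -3$ ($H = 1 - 4 = -3$)
$h{\left(L \right)} = -3 - \frac{3}{L}$
$h{\left(k \right)} \left(j + 1\right) = \left(-3 - \frac{3}{-5}\right) \left(15 + 1\right) = \left(-3 - - \frac{3}{5}\right) 16 = \left(-3 + \frac{3}{5}\right) 16 = \left(- \frac{12}{5}\right) 16 = - \frac{192}{5}$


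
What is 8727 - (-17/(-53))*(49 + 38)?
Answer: 461052/53 ≈ 8699.1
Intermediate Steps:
8727 - (-17/(-53))*(49 + 38) = 8727 - (-17*(-1/53))*87 = 8727 - 17*87/53 = 8727 - 1*1479/53 = 8727 - 1479/53 = 461052/53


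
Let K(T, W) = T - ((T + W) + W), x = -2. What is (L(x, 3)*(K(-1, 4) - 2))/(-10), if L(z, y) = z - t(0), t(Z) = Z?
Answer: -2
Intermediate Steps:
L(z, y) = z (L(z, y) = z - 1*0 = z + 0 = z)
K(T, W) = -2*W (K(T, W) = T - (T + 2*W) = T + (-T - 2*W) = -2*W)
(L(x, 3)*(K(-1, 4) - 2))/(-10) = -2*(-2*4 - 2)/(-10) = -2*(-8 - 2)*(-1/10) = -2*(-10)*(-1/10) = 20*(-1/10) = -2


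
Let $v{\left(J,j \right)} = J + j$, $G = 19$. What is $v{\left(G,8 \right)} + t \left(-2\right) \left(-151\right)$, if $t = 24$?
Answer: $7275$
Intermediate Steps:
$v{\left(G,8 \right)} + t \left(-2\right) \left(-151\right) = \left(19 + 8\right) + 24 \left(-2\right) \left(-151\right) = 27 - -7248 = 27 + 7248 = 7275$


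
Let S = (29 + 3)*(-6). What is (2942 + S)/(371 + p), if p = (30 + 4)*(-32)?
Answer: -2750/717 ≈ -3.8354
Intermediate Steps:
p = -1088 (p = 34*(-32) = -1088)
S = -192 (S = 32*(-6) = -192)
(2942 + S)/(371 + p) = (2942 - 192)/(371 - 1088) = 2750/(-717) = 2750*(-1/717) = -2750/717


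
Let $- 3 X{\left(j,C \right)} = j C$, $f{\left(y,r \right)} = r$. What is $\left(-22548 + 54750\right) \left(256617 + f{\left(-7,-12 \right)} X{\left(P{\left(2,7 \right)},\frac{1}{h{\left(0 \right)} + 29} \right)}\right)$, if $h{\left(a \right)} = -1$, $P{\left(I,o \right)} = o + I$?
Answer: $\frac{57845354256}{7} \approx 8.2636 \cdot 10^{9}$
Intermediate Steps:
$P{\left(I,o \right)} = I + o$
$X{\left(j,C \right)} = - \frac{C j}{3}$ ($X{\left(j,C \right)} = - \frac{j C}{3} = - \frac{C j}{3}$)
$\left(-22548 + 54750\right) \left(256617 + f{\left(-7,-12 \right)} X{\left(P{\left(2,7 \right)},\frac{1}{h{\left(0 \right)} + 29} \right)}\right) = \left(-22548 + 54750\right) \left(256617 - 12 \left(- \frac{2 + 7}{3 \left(-1 + 29\right)}\right)\right) = 32202 \left(256617 - 12 \left(\left(- \frac{1}{3}\right) \frac{1}{28} \cdot 9\right)\right) = 32202 \left(256617 - - \frac{9}{7}\right) = 32202 \left(256617 + \frac{9}{7}\right) = 32202 \cdot \frac{1796328}{7} = \frac{57845354256}{7}$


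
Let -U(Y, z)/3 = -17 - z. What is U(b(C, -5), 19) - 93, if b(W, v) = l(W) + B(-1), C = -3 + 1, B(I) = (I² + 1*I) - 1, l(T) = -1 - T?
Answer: 15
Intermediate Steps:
B(I) = -1 + I + I² (B(I) = (I² + I) - 1 = (I + I²) - 1 = -1 + I + I²)
C = -2
b(W, v) = -2 - W (b(W, v) = (-1 - W) + (-1 - 1 + (-1)²) = (-1 - W) + (-1 - 1 + 1) = (-1 - W) - 1 = -2 - W)
U(Y, z) = 51 + 3*z (U(Y, z) = -3*(-17 - z) = 51 + 3*z)
U(b(C, -5), 19) - 93 = (51 + 3*19) - 93 = (51 + 57) - 93 = 108 - 93 = 15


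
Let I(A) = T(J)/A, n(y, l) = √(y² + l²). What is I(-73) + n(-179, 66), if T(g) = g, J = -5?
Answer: 5/73 + √36397 ≈ 190.85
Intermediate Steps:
n(y, l) = √(l² + y²)
I(A) = -5/A
I(-73) + n(-179, 66) = -5/(-73) + √(66² + (-179)²) = -5*(-1/73) + √(4356 + 32041) = 5/73 + √36397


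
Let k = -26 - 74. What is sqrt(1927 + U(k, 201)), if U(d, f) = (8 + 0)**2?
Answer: sqrt(1991) ≈ 44.621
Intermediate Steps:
k = -100
U(d, f) = 64 (U(d, f) = 8**2 = 64)
sqrt(1927 + U(k, 201)) = sqrt(1927 + 64) = sqrt(1991)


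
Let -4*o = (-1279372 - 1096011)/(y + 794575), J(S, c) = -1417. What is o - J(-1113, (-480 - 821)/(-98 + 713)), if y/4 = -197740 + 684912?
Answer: 15551190067/10973052 ≈ 1417.2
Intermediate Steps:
y = 1948688 (y = 4*(-197740 + 684912) = 4*487172 = 1948688)
o = 2375383/10973052 (o = -(-1279372 - 1096011)/(4*(1948688 + 794575)) = -(-2375383)/(4*2743263) = -1/4*(-2375383/2743263) = 2375383/10973052 ≈ 0.21647)
o - J(-1113, (-480 - 821)/(-98 + 713)) = 2375383/10973052 - 1*(-1417) = 2375383/10973052 + 1417 = 15551190067/10973052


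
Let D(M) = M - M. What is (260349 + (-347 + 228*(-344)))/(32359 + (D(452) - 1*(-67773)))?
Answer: 90785/50066 ≈ 1.8133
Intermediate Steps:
D(M) = 0
(260349 + (-347 + 228*(-344)))/(32359 + (D(452) - 1*(-67773))) = (260349 + (-347 + 228*(-344)))/(32359 + (0 - 1*(-67773))) = (260349 + (-347 - 78432))/(32359 + (0 + 67773)) = (260349 - 78779)/(32359 + 67773) = 181570/100132 = 181570*(1/100132) = 90785/50066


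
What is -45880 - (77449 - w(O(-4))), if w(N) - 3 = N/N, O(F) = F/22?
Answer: -123325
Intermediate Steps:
O(F) = F/22 (O(F) = F*(1/22) = F/22)
w(N) = 4 (w(N) = 3 + N/N = 3 + 1 = 4)
-45880 - (77449 - w(O(-4))) = -45880 - (77449 - 1*4) = -45880 - (77449 - 4) = -45880 - 1*77445 = -45880 - 77445 = -123325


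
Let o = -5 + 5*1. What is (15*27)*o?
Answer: 0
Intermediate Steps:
o = 0 (o = -5 + 5 = 0)
(15*27)*o = (15*27)*0 = 405*0 = 0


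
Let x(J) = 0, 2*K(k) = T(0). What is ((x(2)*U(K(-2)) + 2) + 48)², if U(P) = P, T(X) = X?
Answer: 2500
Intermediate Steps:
K(k) = 0 (K(k) = (½)*0 = 0)
((x(2)*U(K(-2)) + 2) + 48)² = ((0*0 + 2) + 48)² = ((0 + 2) + 48)² = (2 + 48)² = 50² = 2500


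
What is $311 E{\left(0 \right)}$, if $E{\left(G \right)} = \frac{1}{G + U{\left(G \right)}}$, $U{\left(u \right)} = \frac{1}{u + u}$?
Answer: $0$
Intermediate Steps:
$U{\left(u \right)} = \frac{1}{2 u}$
$E{\left(G \right)} = \frac{1}{G + \frac{1}{2 G}}$
$311 E{\left(0 \right)} = 311 \cdot 2 \cdot 0 \frac{1}{1 + 2 \cdot 0^{2}} = 311 \cdot 2 \cdot 0 \frac{1}{1 + 2 \cdot 0} = 311 \cdot 2 \cdot 0 \frac{1}{1 + 0} = 311 \cdot 2 \cdot 0 \cdot 1^{-1} = 311 \cdot 2 \cdot 0 \cdot 1 = 311 \cdot 0 = 0$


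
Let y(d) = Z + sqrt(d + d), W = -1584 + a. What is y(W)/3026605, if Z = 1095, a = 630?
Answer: 219/605321 + 6*I*sqrt(53)/3026605 ≈ 0.00036179 + 1.4432e-5*I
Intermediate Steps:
W = -954 (W = -1584 + 630 = -954)
y(d) = 1095 + sqrt(2)*sqrt(d) (y(d) = 1095 + sqrt(d + d) = 1095 + sqrt(2*d) = 1095 + sqrt(2)*sqrt(d))
y(W)/3026605 = (1095 + sqrt(2)*sqrt(-954))/3026605 = (1095 + sqrt(2)*(3*I*sqrt(106)))*(1/3026605) = (1095 + 6*I*sqrt(53))*(1/3026605) = 219/605321 + 6*I*sqrt(53)/3026605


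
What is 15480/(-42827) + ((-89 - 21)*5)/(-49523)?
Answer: -743061190/2120921521 ≈ -0.35035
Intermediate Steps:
15480/(-42827) + ((-89 - 21)*5)/(-49523) = 15480*(-1/42827) - 110*5*(-1/49523) = -15480/42827 - 550*(-1/49523) = -15480/42827 + 550/49523 = -743061190/2120921521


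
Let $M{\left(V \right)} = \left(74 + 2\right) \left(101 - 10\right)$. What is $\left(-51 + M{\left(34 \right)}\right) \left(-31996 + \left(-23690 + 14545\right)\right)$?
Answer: $-282432965$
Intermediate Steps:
$M{\left(V \right)} = 6916$ ($M{\left(V \right)} = 76 \cdot 91 = 6916$)
$\left(-51 + M{\left(34 \right)}\right) \left(-31996 + \left(-23690 + 14545\right)\right) = \left(-51 + 6916\right) \left(-31996 + \left(-23690 + 14545\right)\right) = 6865 \left(-31996 - 9145\right) = 6865 \left(-41141\right) = -282432965$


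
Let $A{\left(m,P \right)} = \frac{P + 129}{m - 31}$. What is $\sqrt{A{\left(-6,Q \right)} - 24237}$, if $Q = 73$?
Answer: $\frac{i \sqrt{33187927}}{37} \approx 155.7 i$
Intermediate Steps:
$A{\left(m,P \right)} = \frac{129 + P}{-31 + m}$
$\sqrt{A{\left(-6,Q \right)} - 24237} = \sqrt{\frac{129 + 73}{-31 - 6} - 24237} = \sqrt{\frac{1}{-37} \cdot 202 - 24237} = \sqrt{\left(- \frac{1}{37}\right) 202 - 24237} = \sqrt{- \frac{202}{37} - 24237} = \sqrt{- \frac{896971}{37}} = \frac{i \sqrt{33187927}}{37}$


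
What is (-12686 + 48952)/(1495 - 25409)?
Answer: -18133/11957 ≈ -1.5165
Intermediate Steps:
(-12686 + 48952)/(1495 - 25409) = 36266/(-23914) = 36266*(-1/23914) = -18133/11957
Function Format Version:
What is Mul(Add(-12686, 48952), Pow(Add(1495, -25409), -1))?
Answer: Rational(-18133, 11957) ≈ -1.5165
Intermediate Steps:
Mul(Add(-12686, 48952), Pow(Add(1495, -25409), -1)) = Mul(36266, Pow(-23914, -1)) = Mul(36266, Rational(-1, 23914)) = Rational(-18133, 11957)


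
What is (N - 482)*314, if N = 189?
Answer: -92002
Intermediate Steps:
(N - 482)*314 = (189 - 482)*314 = -293*314 = -92002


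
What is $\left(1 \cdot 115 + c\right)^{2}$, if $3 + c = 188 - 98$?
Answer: $40804$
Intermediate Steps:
$c = 87$ ($c = -3 + \left(188 - 98\right) = -3 + 90 = 87$)
$\left(1 \cdot 115 + c\right)^{2} = \left(1 \cdot 115 + 87\right)^{2} = \left(115 + 87\right)^{2} = 202^{2} = 40804$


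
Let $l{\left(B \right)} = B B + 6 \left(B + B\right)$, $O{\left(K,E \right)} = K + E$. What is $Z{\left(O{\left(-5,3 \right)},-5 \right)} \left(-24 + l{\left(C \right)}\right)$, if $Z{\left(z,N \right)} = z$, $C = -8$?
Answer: $112$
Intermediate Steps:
$O{\left(K,E \right)} = E + K$
$l{\left(B \right)} = B^{2} + 12 B$ ($l{\left(B \right)} = B^{2} + 6 \cdot 2 B = B^{2} + 12 B$)
$Z{\left(O{\left(-5,3 \right)},-5 \right)} \left(-24 + l{\left(C \right)}\right) = \left(3 - 5\right) \left(-24 - 8 \left(12 - 8\right)\right) = - 2 \left(-24 - 32\right) = \left(-2\right) \left(-56\right) = 112$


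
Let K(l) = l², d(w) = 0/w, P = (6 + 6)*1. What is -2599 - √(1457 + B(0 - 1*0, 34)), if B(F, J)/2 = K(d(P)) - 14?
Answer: -2599 - √1429 ≈ -2636.8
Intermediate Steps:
P = 12 (P = 12*1 = 12)
d(w) = 0
B(F, J) = -28 (B(F, J) = 2*(0² - 14) = 2*(0 - 14) = 2*(-14) = -28)
-2599 - √(1457 + B(0 - 1*0, 34)) = -2599 - √(1457 - 28) = -2599 - √1429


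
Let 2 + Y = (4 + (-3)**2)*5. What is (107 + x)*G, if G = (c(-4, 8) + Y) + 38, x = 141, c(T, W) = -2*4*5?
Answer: 15128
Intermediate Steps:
c(T, W) = -40 (c(T, W) = -8*5 = -40)
Y = 63 (Y = -2 + (4 + (-3)**2)*5 = -2 + (4 + 9)*5 = -2 + 13*5 = -2 + 65 = 63)
G = 61 (G = (-40 + 63) + 38 = 23 + 38 = 61)
(107 + x)*G = (107 + 141)*61 = 248*61 = 15128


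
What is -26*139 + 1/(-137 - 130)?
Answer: -964939/267 ≈ -3614.0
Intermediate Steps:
-26*139 + 1/(-137 - 130) = -3614 + 1/(-267) = -3614 - 1/267 = -964939/267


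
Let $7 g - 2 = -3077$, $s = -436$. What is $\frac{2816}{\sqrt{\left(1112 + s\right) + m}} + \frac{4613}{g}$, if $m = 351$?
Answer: $- \frac{32291}{3075} + \frac{2816 \sqrt{1027}}{1027} \approx 77.37$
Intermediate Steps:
$g = - \frac{3075}{7}$ ($g = \frac{2}{7} + \frac{1}{7} \left(-3077\right) = \frac{2}{7} - \frac{3077}{7} = - \frac{3075}{7} \approx -439.29$)
$\frac{2816}{\sqrt{\left(1112 + s\right) + m}} + \frac{4613}{g} = \frac{2816}{\sqrt{\left(1112 - 436\right) + 351}} + \frac{4613}{- \frac{3075}{7}} = \frac{2816}{\sqrt{676 + 351}} + 4613 \left(- \frac{7}{3075}\right) = \frac{2816}{\sqrt{1027}} - \frac{32291}{3075} = 2816 \frac{\sqrt{1027}}{1027} - \frac{32291}{3075} = \frac{2816 \sqrt{1027}}{1027} - \frac{32291}{3075} = - \frac{32291}{3075} + \frac{2816 \sqrt{1027}}{1027}$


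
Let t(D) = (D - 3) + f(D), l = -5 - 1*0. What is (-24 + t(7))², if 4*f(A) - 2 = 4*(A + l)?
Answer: 1225/4 ≈ 306.25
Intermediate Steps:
l = -5 (l = -5 + 0 = -5)
f(A) = -9/2 + A (f(A) = ½ + (4*(A - 5))/4 = ½ + (4*(-5 + A))/4 = ½ + (-20 + 4*A)/4 = ½ + (-5 + A) = -9/2 + A)
t(D) = -15/2 + 2*D (t(D) = (D - 3) + (-9/2 + D) = (-3 + D) + (-9/2 + D) = -15/2 + 2*D)
(-24 + t(7))² = (-24 + (-15/2 + 2*7))² = (-24 + (-15/2 + 14))² = (-24 + 13/2)² = (-35/2)² = 1225/4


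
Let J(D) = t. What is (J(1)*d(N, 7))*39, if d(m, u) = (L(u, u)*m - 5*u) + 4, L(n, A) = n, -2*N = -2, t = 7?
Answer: -6552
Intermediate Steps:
N = 1 (N = -½*(-2) = 1)
J(D) = 7
d(m, u) = 4 - 5*u + m*u (d(m, u) = (u*m - 5*u) + 4 = (m*u - 5*u) + 4 = (-5*u + m*u) + 4 = 4 - 5*u + m*u)
(J(1)*d(N, 7))*39 = (7*(4 - 5*7 + 1*7))*39 = (7*(4 - 35 + 7))*39 = (7*(-24))*39 = -168*39 = -6552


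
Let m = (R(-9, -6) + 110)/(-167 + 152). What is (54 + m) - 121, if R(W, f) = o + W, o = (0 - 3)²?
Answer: -223/3 ≈ -74.333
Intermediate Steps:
o = 9 (o = (-3)² = 9)
R(W, f) = 9 + W
m = -22/3 (m = ((9 - 9) + 110)/(-167 + 152) = (0 + 110)/(-15) = 110*(-1/15) = -22/3 ≈ -7.3333)
(54 + m) - 121 = (54 - 22/3) - 121 = 140/3 - 121 = -223/3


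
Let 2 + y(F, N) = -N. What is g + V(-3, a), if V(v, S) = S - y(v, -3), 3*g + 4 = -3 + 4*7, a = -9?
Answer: -3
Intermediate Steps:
y(F, N) = -2 - N
g = 7 (g = -4/3 + (-3 + 4*7)/3 = -4/3 + (-3 + 28)/3 = -4/3 + (⅓)*25 = -4/3 + 25/3 = 7)
V(v, S) = -1 + S (V(v, S) = S - (-2 - 1*(-3)) = S - (-2 + 3) = S - 1*1 = S - 1 = -1 + S)
g + V(-3, a) = 7 + (-1 - 9) = 7 - 10 = -3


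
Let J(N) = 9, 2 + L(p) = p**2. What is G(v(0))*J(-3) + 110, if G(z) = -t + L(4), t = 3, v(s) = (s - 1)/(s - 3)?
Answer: 209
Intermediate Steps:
v(s) = (-1 + s)/(-3 + s)
L(p) = -2 + p**2
G(z) = 11 (G(z) = -1*3 + (-2 + 4**2) = -3 + (-2 + 16) = -3 + 14 = 11)
G(v(0))*J(-3) + 110 = 11*9 + 110 = 99 + 110 = 209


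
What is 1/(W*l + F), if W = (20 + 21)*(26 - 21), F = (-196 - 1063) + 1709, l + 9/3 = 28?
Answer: 1/5575 ≈ 0.00017937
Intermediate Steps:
l = 25 (l = -3 + 28 = 25)
F = 450 (F = -1259 + 1709 = 450)
W = 205 (W = 41*5 = 205)
1/(W*l + F) = 1/(205*25 + 450) = 1/(5125 + 450) = 1/5575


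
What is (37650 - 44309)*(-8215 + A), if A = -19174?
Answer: 182383351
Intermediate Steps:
(37650 - 44309)*(-8215 + A) = (37650 - 44309)*(-8215 - 19174) = -6659*(-27389) = 182383351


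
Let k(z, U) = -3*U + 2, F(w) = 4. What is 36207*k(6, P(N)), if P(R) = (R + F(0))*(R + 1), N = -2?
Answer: 289656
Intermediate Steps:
P(R) = (1 + R)*(4 + R) (P(R) = (R + 4)*(R + 1) = (4 + R)*(1 + R) = (1 + R)*(4 + R))
k(z, U) = 2 - 3*U
36207*k(6, P(N)) = 36207*(2 - 3*(4 + (-2)² + 5*(-2))) = 36207*(2 - 3*(4 + 4 - 10)) = 36207*(2 - 3*(-2)) = 36207*(2 + 6) = 36207*8 = 289656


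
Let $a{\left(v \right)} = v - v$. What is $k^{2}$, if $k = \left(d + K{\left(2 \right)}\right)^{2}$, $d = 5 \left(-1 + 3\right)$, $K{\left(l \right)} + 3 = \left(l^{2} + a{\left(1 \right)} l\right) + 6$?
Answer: $83521$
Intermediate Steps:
$a{\left(v \right)} = 0$
$K{\left(l \right)} = 3 + l^{2}$ ($K{\left(l \right)} = -3 + \left(\left(l^{2} + 0 l\right) + 6\right) = -3 + \left(\left(l^{2} + 0\right) + 6\right) = -3 + \left(l^{2} + 6\right) = -3 + \left(6 + l^{2}\right) = 3 + l^{2}$)
$d = 10$ ($d = 5 \cdot 2 = 10$)
$k = 289$ ($k = \left(10 + \left(3 + 2^{2}\right)\right)^{2} = \left(10 + \left(3 + 4\right)\right)^{2} = \left(10 + 7\right)^{2} = 17^{2} = 289$)
$k^{2} = 289^{2} = 83521$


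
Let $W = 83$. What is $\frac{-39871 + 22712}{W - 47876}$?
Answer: $\frac{17159}{47793} \approx 0.35903$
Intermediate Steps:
$\frac{-39871 + 22712}{W - 47876} = \frac{-39871 + 22712}{83 - 47876} = - \frac{17159}{-47793} = \left(-17159\right) \left(- \frac{1}{47793}\right) = \frac{17159}{47793}$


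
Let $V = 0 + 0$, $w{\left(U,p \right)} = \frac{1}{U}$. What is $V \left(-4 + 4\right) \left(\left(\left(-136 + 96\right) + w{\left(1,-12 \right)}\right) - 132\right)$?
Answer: $0$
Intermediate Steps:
$V = 0$
$V \left(-4 + 4\right) \left(\left(\left(-136 + 96\right) + w{\left(1,-12 \right)}\right) - 132\right) = 0 \left(-4 + 4\right) \left(\left(\left(-136 + 96\right) + 1^{-1}\right) - 132\right) = 0 \cdot 0 \left(\left(-40 + 1\right) - 132\right) = 0 \left(-39 - 132\right) = 0 \left(-171\right) = 0$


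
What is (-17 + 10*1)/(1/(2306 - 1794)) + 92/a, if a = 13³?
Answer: -7873956/2197 ≈ -3584.0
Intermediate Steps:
a = 2197
(-17 + 10*1)/(1/(2306 - 1794)) + 92/a = (-17 + 10*1)/(1/(2306 - 1794)) + 92/2197 = (-17 + 10)/(1/512) + 92*(1/2197) = -7/1/512 + 92/2197 = -7*512 + 92/2197 = -3584 + 92/2197 = -7873956/2197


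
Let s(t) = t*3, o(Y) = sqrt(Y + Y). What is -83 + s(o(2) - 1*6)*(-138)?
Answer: 1573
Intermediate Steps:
o(Y) = sqrt(2)*sqrt(Y) (o(Y) = sqrt(2*Y) = sqrt(2)*sqrt(Y))
s(t) = 3*t
-83 + s(o(2) - 1*6)*(-138) = -83 + (3*(sqrt(2)*sqrt(2) - 1*6))*(-138) = -83 + (3*(2 - 6))*(-138) = -83 + (3*(-4))*(-138) = -83 - 12*(-138) = -83 + 1656 = 1573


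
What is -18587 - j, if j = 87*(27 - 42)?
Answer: -17282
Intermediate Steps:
j = -1305 (j = 87*(-15) = -1305)
-18587 - j = -18587 - 1*(-1305) = -18587 + 1305 = -17282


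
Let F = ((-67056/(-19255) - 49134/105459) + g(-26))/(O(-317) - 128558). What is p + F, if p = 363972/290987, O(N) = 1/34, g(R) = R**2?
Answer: 1072294436578763766736/860909359409414442655 ≈ 1.2455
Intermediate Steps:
O(N) = 1/34
F = -15626626688812/2958583577305565 (F = ((-67056/(-19255) - 49134/105459) + (-26)**2)/(1/34 - 128558) = ((-67056*(-1/19255) - 49134*1/105459) + 676)/(-4370971/34) = ((67056/19255 - 16378/35153) + 676)*(-34/4370971) = (2041861178/676871015 + 676)*(-34/4370971) = (459606667318/676871015)*(-34/4370971) = -15626626688812/2958583577305565 ≈ -0.0052818)
p = 363972/290987 (p = 363972*(1/290987) = 363972/290987 ≈ 1.2508)
p + F = 363972/290987 - 15626626688812/2958583577305565 = 1072294436578763766736/860909359409414442655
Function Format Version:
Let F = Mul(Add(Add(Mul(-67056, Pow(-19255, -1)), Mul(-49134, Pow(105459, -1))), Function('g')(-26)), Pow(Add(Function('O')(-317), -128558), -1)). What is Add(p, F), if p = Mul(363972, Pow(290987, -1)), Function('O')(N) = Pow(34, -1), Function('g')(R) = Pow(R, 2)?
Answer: Rational(1072294436578763766736, 860909359409414442655) ≈ 1.2455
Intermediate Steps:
Function('O')(N) = Rational(1, 34)
F = Rational(-15626626688812, 2958583577305565) (F = Mul(Add(Add(Mul(-67056, Pow(-19255, -1)), Mul(-49134, Pow(105459, -1))), Pow(-26, 2)), Pow(Add(Rational(1, 34), -128558), -1)) = Mul(Add(Add(Mul(-67056, Rational(-1, 19255)), Mul(-49134, Rational(1, 105459))), 676), Pow(Rational(-4370971, 34), -1)) = Mul(Add(Add(Rational(67056, 19255), Rational(-16378, 35153)), 676), Rational(-34, 4370971)) = Mul(Add(Rational(2041861178, 676871015), 676), Rational(-34, 4370971)) = Mul(Rational(459606667318, 676871015), Rational(-34, 4370971)) = Rational(-15626626688812, 2958583577305565) ≈ -0.0052818)
p = Rational(363972, 290987) (p = Mul(363972, Rational(1, 290987)) = Rational(363972, 290987) ≈ 1.2508)
Add(p, F) = Add(Rational(363972, 290987), Rational(-15626626688812, 2958583577305565)) = Rational(1072294436578763766736, 860909359409414442655)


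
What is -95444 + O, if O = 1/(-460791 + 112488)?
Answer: -33243431533/348303 ≈ -95444.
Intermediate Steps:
O = -1/348303 (O = 1/(-348303) = -1/348303 ≈ -2.8711e-6)
-95444 + O = -95444 - 1/348303 = -33243431533/348303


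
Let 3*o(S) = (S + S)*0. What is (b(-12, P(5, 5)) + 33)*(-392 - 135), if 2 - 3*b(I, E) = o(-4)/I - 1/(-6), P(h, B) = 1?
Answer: -318835/18 ≈ -17713.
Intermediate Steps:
o(S) = 0 (o(S) = ((S + S)*0)/3 = ((2*S)*0)/3 = (⅓)*0 = 0)
b(I, E) = 11/18 (b(I, E) = ⅔ - (0/I - 1/(-6))/3 = ⅔ - (0 - 1*(-⅙))/3 = ⅔ - (0 + ⅙)/3 = ⅔ - ⅓*⅙ = ⅔ - 1/18 = 11/18)
(b(-12, P(5, 5)) + 33)*(-392 - 135) = (11/18 + 33)*(-392 - 135) = (605/18)*(-527) = -318835/18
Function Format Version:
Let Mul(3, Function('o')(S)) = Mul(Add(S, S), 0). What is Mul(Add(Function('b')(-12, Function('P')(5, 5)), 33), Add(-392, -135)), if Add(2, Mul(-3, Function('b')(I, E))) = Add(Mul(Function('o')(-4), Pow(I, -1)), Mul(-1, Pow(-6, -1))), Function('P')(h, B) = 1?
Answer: Rational(-318835, 18) ≈ -17713.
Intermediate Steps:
Function('o')(S) = 0 (Function('o')(S) = Mul(Rational(1, 3), Mul(Add(S, S), 0)) = Mul(Rational(1, 3), Mul(Mul(2, S), 0)) = Mul(Rational(1, 3), 0) = 0)
Function('b')(I, E) = Rational(11, 18) (Function('b')(I, E) = Add(Rational(2, 3), Mul(Rational(-1, 3), Add(Mul(0, Pow(I, -1)), Mul(-1, Pow(-6, -1))))) = Add(Rational(2, 3), Mul(Rational(-1, 3), Add(0, Mul(-1, Rational(-1, 6))))) = Add(Rational(2, 3), Mul(Rational(-1, 3), Add(0, Rational(1, 6)))) = Add(Rational(2, 3), Mul(Rational(-1, 3), Rational(1, 6))) = Add(Rational(2, 3), Rational(-1, 18)) = Rational(11, 18))
Mul(Add(Function('b')(-12, Function('P')(5, 5)), 33), Add(-392, -135)) = Mul(Add(Rational(11, 18), 33), Add(-392, -135)) = Mul(Rational(605, 18), -527) = Rational(-318835, 18)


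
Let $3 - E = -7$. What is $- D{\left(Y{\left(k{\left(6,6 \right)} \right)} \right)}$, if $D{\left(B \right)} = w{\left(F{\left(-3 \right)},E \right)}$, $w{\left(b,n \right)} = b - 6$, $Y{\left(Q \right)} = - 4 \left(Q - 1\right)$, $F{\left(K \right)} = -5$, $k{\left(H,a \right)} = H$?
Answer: $11$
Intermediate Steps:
$E = 10$ ($E = 3 - -7 = 3 + 7 = 10$)
$Y{\left(Q \right)} = 4 - 4 Q$ ($Y{\left(Q \right)} = - 4 \left(-1 + Q\right) = 4 - 4 Q$)
$w{\left(b,n \right)} = -6 + b$
$D{\left(B \right)} = -11$ ($D{\left(B \right)} = -6 - 5 = -11$)
$- D{\left(Y{\left(k{\left(6,6 \right)} \right)} \right)} = \left(-1\right) \left(-11\right) = 11$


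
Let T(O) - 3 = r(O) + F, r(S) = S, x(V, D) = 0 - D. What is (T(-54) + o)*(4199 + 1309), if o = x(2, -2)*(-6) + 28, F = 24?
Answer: -60588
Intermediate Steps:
x(V, D) = -D
o = 16 (o = -1*(-2)*(-6) + 28 = 2*(-6) + 28 = -12 + 28 = 16)
T(O) = 27 + O (T(O) = 3 + (O + 24) = 3 + (24 + O) = 27 + O)
(T(-54) + o)*(4199 + 1309) = ((27 - 54) + 16)*(4199 + 1309) = (-27 + 16)*5508 = -11*5508 = -60588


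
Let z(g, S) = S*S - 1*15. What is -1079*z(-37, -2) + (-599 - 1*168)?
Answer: 11102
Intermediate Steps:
z(g, S) = -15 + S² (z(g, S) = S² - 15 = -15 + S²)
-1079*z(-37, -2) + (-599 - 1*168) = -1079*(-15 + (-2)²) + (-599 - 1*168) = -1079*(-15 + 4) + (-599 - 168) = -1079*(-11) - 767 = 11869 - 767 = 11102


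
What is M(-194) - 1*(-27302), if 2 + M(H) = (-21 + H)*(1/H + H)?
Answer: 13388155/194 ≈ 69011.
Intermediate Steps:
M(H) = -2 + (-21 + H)*(H + 1/H) (M(H) = -2 + (-21 + H)*(1/H + H) = -2 + (-21 + H)*(H + 1/H))
M(-194) - 1*(-27302) = (-1 + (-194)² - 21*(-194) - 21/(-194)) - 1*(-27302) = (-1 + 37636 + 4074 - 21*(-1/194)) + 27302 = (-1 + 37636 + 4074 + 21/194) + 27302 = 8091567/194 + 27302 = 13388155/194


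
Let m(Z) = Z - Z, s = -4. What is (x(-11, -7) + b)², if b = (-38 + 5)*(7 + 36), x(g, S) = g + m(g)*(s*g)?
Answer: 2044900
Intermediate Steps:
m(Z) = 0
x(g, S) = g (x(g, S) = g + 0*(-4*g) = g + 0 = g)
b = -1419 (b = -33*43 = -1419)
(x(-11, -7) + b)² = (-11 - 1419)² = (-1430)² = 2044900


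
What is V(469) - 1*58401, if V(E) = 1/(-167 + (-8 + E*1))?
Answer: -17169893/294 ≈ -58401.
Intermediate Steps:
V(E) = 1/(-175 + E) (V(E) = 1/(-167 + (-8 + E)) = 1/(-175 + E))
V(469) - 1*58401 = 1/(-175 + 469) - 1*58401 = 1/294 - 58401 = -17169893/294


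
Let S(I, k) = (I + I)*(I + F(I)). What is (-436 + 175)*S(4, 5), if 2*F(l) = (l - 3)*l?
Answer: -12528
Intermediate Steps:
F(l) = l*(-3 + l)/2 (F(l) = ((l - 3)*l)/2 = ((-3 + l)*l)/2 = (l*(-3 + l))/2 = l*(-3 + l)/2)
S(I, k) = 2*I*(I + I*(-3 + I)/2) (S(I, k) = (I + I)*(I + I*(-3 + I)/2) = (2*I)*(I + I*(-3 + I)/2) = 2*I*(I + I*(-3 + I)/2))
(-436 + 175)*S(4, 5) = (-436 + 175)*(4**2*(-1 + 4)) = -4176*3 = -261*48 = -12528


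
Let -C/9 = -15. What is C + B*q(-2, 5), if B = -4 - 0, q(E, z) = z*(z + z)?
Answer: -65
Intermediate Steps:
C = 135 (C = -9*(-15) = 135)
q(E, z) = 2*z**2 (q(E, z) = z*(2*z) = 2*z**2)
B = -4 (B = -4 - 1*0 = -4 + 0 = -4)
C + B*q(-2, 5) = 135 - 8*5**2 = 135 - 8*25 = 135 - 4*50 = 135 - 200 = -65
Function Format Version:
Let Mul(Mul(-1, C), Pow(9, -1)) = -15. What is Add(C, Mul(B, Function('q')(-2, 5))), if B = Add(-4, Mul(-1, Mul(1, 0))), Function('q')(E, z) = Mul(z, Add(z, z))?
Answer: -65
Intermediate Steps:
C = 135 (C = Mul(-9, -15) = 135)
Function('q')(E, z) = Mul(2, Pow(z, 2)) (Function('q')(E, z) = Mul(z, Mul(2, z)) = Mul(2, Pow(z, 2)))
B = -4 (B = Add(-4, Mul(-1, 0)) = Add(-4, 0) = -4)
Add(C, Mul(B, Function('q')(-2, 5))) = Add(135, Mul(-4, Mul(2, Pow(5, 2)))) = Add(135, Mul(-4, Mul(2, 25))) = Add(135, Mul(-4, 50)) = Add(135, -200) = -65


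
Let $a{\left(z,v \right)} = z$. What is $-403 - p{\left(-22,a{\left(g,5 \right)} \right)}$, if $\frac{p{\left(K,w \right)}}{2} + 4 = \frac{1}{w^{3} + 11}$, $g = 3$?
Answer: $- \frac{7506}{19} \approx -395.05$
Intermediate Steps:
$p{\left(K,w \right)} = -8 + \frac{2}{11 + w^{3}}$ ($p{\left(K,w \right)} = -8 + \frac{2}{w^{3} + 11} = -8 + \frac{2}{11 + w^{3}}$)
$-403 - p{\left(-22,a{\left(g,5 \right)} \right)} = -403 - \frac{2 \left(-43 - 4 \cdot 3^{3}\right)}{11 + 3^{3}} = -403 - \frac{2 \left(-43 - 108\right)}{11 + 27} = -403 - \frac{2 \left(-43 - 108\right)}{38} = -403 - 2 \cdot \frac{1}{38} \left(-151\right) = -403 - - \frac{151}{19} = -403 + \frac{151}{19} = - \frac{7506}{19}$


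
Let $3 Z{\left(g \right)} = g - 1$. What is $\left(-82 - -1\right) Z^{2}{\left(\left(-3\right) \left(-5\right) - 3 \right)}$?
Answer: $-1089$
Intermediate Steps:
$Z{\left(g \right)} = - \frac{1}{3} + \frac{g}{3}$ ($Z{\left(g \right)} = \frac{g - 1}{3} = \frac{-1 + g}{3} = - \frac{1}{3} + \frac{g}{3}$)
$\left(-82 - -1\right) Z^{2}{\left(\left(-3\right) \left(-5\right) - 3 \right)} = \left(-82 - -1\right) \left(- \frac{1}{3} + \frac{\left(-3\right) \left(-5\right) - 3}{3}\right)^{2} = \left(-82 + 1\right) \left(- \frac{1}{3} + \frac{15 - 3}{3}\right)^{2} = - 81 \left(- \frac{1}{3} + \frac{1}{3} \cdot 12\right)^{2} = - 81 \left(- \frac{1}{3} + 4\right)^{2} = - 81 \left(\frac{11}{3}\right)^{2} = \left(-81\right) \frac{121}{9} = -1089$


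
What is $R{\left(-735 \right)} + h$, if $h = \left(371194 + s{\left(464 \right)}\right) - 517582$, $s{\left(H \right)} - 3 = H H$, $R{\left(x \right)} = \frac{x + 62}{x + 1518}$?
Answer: $\frac{53956640}{783} \approx 68910.0$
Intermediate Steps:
$R{\left(x \right)} = \frac{62 + x}{1518 + x}$
$s{\left(H \right)} = 3 + H^{2}$ ($s{\left(H \right)} = 3 + H H = 3 + H^{2}$)
$h = 68911$ ($h = \left(371194 + \left(3 + 464^{2}\right)\right) - 517582 = \left(371194 + \left(3 + 215296\right)\right) - 517582 = \left(371194 + 215299\right) - 517582 = 586493 - 517582 = 68911$)
$R{\left(-735 \right)} + h = \frac{62 - 735}{1518 - 735} + 68911 = \frac{1}{783} \left(-673\right) + 68911 = - \frac{673}{783} + 68911 = \frac{53956640}{783}$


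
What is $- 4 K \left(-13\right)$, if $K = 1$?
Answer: $52$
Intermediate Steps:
$- 4 K \left(-13\right) = \left(-4\right) 1 \left(-13\right) = \left(-4\right) \left(-13\right) = 52$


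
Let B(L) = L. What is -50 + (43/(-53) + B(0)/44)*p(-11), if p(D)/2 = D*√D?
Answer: -50 + 946*I*√11/53 ≈ -50.0 + 59.199*I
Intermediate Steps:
p(D) = 2*D^(3/2) (p(D) = 2*(D*√D) = 2*D^(3/2))
-50 + (43/(-53) + B(0)/44)*p(-11) = -50 + (43/(-53) + 0/44)*(2*(-11)^(3/2)) = -50 + (43*(-1/53) + 0*(1/44))*(2*(-11*I*√11)) = -50 + (-43/53 + 0)*(-22*I*√11) = -50 - (-946)*I*√11/53 = -50 + 946*I*√11/53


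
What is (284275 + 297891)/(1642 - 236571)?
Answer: -582166/234929 ≈ -2.4781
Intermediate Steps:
(284275 + 297891)/(1642 - 236571) = 582166/(-234929) = 582166*(-1/234929) = -582166/234929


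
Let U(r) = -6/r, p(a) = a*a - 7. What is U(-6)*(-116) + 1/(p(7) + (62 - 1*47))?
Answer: -6611/57 ≈ -115.98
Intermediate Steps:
p(a) = -7 + a² (p(a) = a² - 7 = -7 + a²)
U(-6)*(-116) + 1/(p(7) + (62 - 1*47)) = -6/(-6)*(-116) + 1/((-7 + 7²) + (62 - 1*47)) = -6*(-⅙)*(-116) + 1/((-7 + 49) + (62 - 47)) = 1*(-116) + 1/(42 + 15) = -116 + 1/57 = -6611/57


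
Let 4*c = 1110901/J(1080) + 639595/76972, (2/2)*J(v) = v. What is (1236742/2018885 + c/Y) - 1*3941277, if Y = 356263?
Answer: -47130898116172241598060767/11958282924635345760 ≈ -3.9413e+6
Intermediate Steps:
J(v) = v
c = 21549758593/83129760 (c = (1110901/1080 + 639595/76972)/4 = (1/4)*(21549758593/20782440) = 21549758593/83129760 ≈ 259.23)
(1236742/2018885 + c/Y) - 1*3941277 = (1236742/2018885 + (21549758593/83129760)/356263) - 1*3941277 = (1236742*(1/2018885) + (21549758593/83129760)*(1/356263)) - 3941277 = (1236742/2018885 + 21549758593/29616057686880) - 3941277 = 7334185780032874753/11958282924635345760 - 3941277 = -47130898116172241598060767/11958282924635345760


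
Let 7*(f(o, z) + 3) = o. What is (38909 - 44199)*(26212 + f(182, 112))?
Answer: -138783150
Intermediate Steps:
f(o, z) = -3 + o/7
(38909 - 44199)*(26212 + f(182, 112)) = (38909 - 44199)*(26212 + (-3 + (⅐)*182)) = -5290*(26212 + (-3 + 26)) = -5290*(26212 + 23) = -5290*26235 = -138783150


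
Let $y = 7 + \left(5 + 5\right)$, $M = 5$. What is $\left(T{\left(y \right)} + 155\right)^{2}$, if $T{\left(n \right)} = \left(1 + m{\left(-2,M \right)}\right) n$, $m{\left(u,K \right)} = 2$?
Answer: $42436$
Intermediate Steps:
$y = 17$ ($y = 7 + 10 = 17$)
$T{\left(n \right)} = 3 n$ ($T{\left(n \right)} = \left(1 + 2\right) n = 3 n$)
$\left(T{\left(y \right)} + 155\right)^{2} = \left(3 \cdot 17 + 155\right)^{2} = \left(51 + 155\right)^{2} = 206^{2} = 42436$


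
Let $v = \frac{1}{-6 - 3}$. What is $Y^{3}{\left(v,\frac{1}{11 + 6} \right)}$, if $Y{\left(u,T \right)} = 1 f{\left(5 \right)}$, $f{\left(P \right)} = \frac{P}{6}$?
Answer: $\frac{125}{216} \approx 0.5787$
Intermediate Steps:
$v = - \frac{1}{9}$ ($v = \frac{1}{-9} = - \frac{1}{9} \approx -0.11111$)
$f{\left(P \right)} = \frac{P}{6}$
$Y{\left(u,T \right)} = \frac{5}{6}$ ($Y{\left(u,T \right)} = 1 \cdot \frac{1}{6} \cdot 5 = 1 \cdot \frac{5}{6} = \frac{5}{6}$)
$Y^{3}{\left(v,\frac{1}{11 + 6} \right)} = \left(\frac{5}{6}\right)^{3} = \frac{125}{216}$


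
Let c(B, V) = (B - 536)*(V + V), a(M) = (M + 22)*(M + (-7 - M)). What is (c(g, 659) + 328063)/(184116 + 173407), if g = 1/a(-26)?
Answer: -5296731/5005322 ≈ -1.0582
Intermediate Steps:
a(M) = -154 - 7*M (a(M) = (22 + M)*(-7) = -154 - 7*M)
g = 1/28 (g = 1/(-154 - 7*(-26)) = 1/(-154 + 182) = 1/28 ≈ 0.035714)
c(B, V) = 2*V*(-536 + B) (c(B, V) = (-536 + B)*(2*V) = 2*V*(-536 + B))
(c(g, 659) + 328063)/(184116 + 173407) = (2*659*(-536 + 1/28) + 328063)/(184116 + 173407) = (2*659*(-15007/28) + 328063)/357523 = (-9889613/14 + 328063)*(1/357523) = -5296731/14*1/357523 = -5296731/5005322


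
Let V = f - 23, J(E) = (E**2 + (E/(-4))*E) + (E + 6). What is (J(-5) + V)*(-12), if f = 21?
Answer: -213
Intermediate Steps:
J(E) = 6 + E + 3*E**2/4 (J(E) = (E**2 + (E*(-1/4))*E) + (6 + E) = (E**2 + (-E/4)*E) + (6 + E) = (E**2 - E**2/4) + (6 + E) = 3*E**2/4 + (6 + E) = 6 + E + 3*E**2/4)
V = -2 (V = 21 - 23 = -2)
(J(-5) + V)*(-12) = ((6 - 5 + (3/4)*(-5)**2) - 2)*(-12) = ((6 - 5 + (3/4)*25) - 2)*(-12) = ((6 - 5 + 75/4) - 2)*(-12) = (79/4 - 2)*(-12) = (71/4)*(-12) = -213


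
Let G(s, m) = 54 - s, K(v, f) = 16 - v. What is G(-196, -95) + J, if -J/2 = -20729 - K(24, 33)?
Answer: 41692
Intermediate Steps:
J = 41442 (J = -2*(-20729 - (16 - 1*24)) = -2*(-20729 - (16 - 24)) = -2*(-20729 - 1*(-8)) = -2*(-20729 + 8) = -2*(-20721) = 41442)
G(-196, -95) + J = (54 - 1*(-196)) + 41442 = (54 + 196) + 41442 = 250 + 41442 = 41692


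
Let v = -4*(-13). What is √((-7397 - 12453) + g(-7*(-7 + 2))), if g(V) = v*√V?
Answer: √(-19850 + 52*√35) ≈ 139.79*I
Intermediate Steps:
v = 52
g(V) = 52*√V
√((-7397 - 12453) + g(-7*(-7 + 2))) = √((-7397 - 12453) + 52*√(-7*(-7 + 2))) = √(-19850 + 52*√(-7*(-5))) = √(-19850 + 52*√35)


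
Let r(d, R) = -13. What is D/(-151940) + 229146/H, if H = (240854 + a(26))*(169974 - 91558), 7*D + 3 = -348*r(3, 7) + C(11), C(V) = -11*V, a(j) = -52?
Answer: -2071007381953/502082339550064 ≈ -0.0041248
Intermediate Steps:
D = 4400/7 (D = -3/7 + (-348*(-13) - 11*11)/7 = -3/7 + (4524 - 121)/7 = -3/7 + (⅐)*4403 = -3/7 + 629 = 4400/7 ≈ 628.57)
H = 18882729632 (H = (240854 - 52)*(169974 - 91558) = 240802*78416 = 18882729632)
D/(-151940) + 229146/H = (4400/7)/(-151940) + 229146/18882729632 = (4400/7)*(-1/151940) + 229146*(1/18882729632) = -220/53179 + 114573/9441364816 = -2071007381953/502082339550064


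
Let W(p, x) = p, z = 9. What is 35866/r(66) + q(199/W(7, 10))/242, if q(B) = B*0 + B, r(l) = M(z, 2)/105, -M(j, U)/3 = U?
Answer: -1063247371/1694 ≈ -6.2766e+5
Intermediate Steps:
M(j, U) = -3*U
r(l) = -2/35 (r(l) = -3*2/105 = -6*1/105 = -2/35)
q(B) = B (q(B) = 0 + B = B)
35866/r(66) + q(199/W(7, 10))/242 = 35866/(-2/35) + (199/7)/242 = 35866*(-35/2) + (199*(1/7))*(1/242) = -627655 + (199/7)*(1/242) = -627655 + 199/1694 = -1063247371/1694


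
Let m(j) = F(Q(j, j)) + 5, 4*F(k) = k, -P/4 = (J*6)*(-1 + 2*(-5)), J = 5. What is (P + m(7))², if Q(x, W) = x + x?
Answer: 7059649/4 ≈ 1.7649e+6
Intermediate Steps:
Q(x, W) = 2*x
P = 1320 (P = -4*5*6*(-1 + 2*(-5)) = -120*(-1 - 10) = -120*(-11) = -4*(-330) = 1320)
F(k) = k/4
m(j) = 5 + j/2 (m(j) = (2*j)/4 + 5 = j/2 + 5 = 5 + j/2)
(P + m(7))² = (1320 + (5 + (½)*7))² = (1320 + (5 + 7/2))² = (1320 + 17/2)² = (2657/2)² = 7059649/4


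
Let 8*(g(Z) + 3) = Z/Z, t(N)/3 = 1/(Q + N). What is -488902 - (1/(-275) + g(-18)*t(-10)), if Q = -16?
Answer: -27965213167/57200 ≈ -4.8890e+5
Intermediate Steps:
t(N) = 3/(-16 + N)
g(Z) = -23/8 (g(Z) = -3 + (Z/Z)/8 = -3 + (1/8)*1 = -3 + 1/8 = -23/8)
-488902 - (1/(-275) + g(-18)*t(-10)) = -488902 - (1/(-275) - 69/(8*(-16 - 10))) = -488902 - (-1/275 - 69/(8*(-26))) = -488902 - (-1/275 - 69*(-1)/(8*26)) = -488902 - (-1/275 - 23/8*(-3/26)) = -488902 - (-1/275 + 69/208) = -488902 - 1*18767/57200 = -488902 - 18767/57200 = -27965213167/57200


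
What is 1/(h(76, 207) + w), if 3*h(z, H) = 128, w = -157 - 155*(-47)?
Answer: 3/21512 ≈ 0.00013946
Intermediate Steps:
w = 7128 (w = -157 + 7285 = 7128)
h(z, H) = 128/3 (h(z, H) = (⅓)*128 = 128/3)
1/(h(76, 207) + w) = 1/(128/3 + 7128) = 1/(21512/3) = 3/21512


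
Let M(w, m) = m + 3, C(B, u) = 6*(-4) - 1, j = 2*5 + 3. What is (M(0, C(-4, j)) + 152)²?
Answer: 16900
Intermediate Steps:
j = 13 (j = 10 + 3 = 13)
C(B, u) = -25 (C(B, u) = -24 - 1 = -25)
M(w, m) = 3 + m
(M(0, C(-4, j)) + 152)² = ((3 - 25) + 152)² = (-22 + 152)² = 130² = 16900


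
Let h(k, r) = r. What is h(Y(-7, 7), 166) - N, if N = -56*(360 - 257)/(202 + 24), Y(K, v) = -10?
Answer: 21642/113 ≈ 191.52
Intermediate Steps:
N = -2884/113 (N = -5768/226 = -56*103/226 = -2884/113 ≈ -25.522)
h(Y(-7, 7), 166) - N = 166 - 1*(-2884/113) = 166 + 2884/113 = 21642/113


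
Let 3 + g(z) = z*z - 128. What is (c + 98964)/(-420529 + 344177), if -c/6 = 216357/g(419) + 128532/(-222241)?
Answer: -1929114677807829/1488395909938880 ≈ -1.2961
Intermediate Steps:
g(z) = -131 + z² (g(z) = -3 + (z*z - 128) = -3 + (z² - 128) = -3 + (-128 + z²) = -131 + z²)
c = -76605081831/19493869315 (c = -6*(216357/(-131 + 419²) + 128532/(-222241)) = -6*(216357/(-131 + 175561) + 128532*(-1/222241)) = -6*(216357/175430 - 128532/222241) = -6*25535027277/38987738630 = -76605081831/19493869315 ≈ -3.9297)
(c + 98964)/(-420529 + 344177) = (-76605081831/19493869315 + 98964)/(-420529 + 344177) = (1929114677807829/19493869315)/(-76352) = (1929114677807829/19493869315)*(-1/76352) = -1929114677807829/1488395909938880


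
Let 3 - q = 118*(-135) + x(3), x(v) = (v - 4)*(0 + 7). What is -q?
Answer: -15940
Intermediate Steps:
x(v) = -28 + 7*v (x(v) = (-4 + v)*7 = -28 + 7*v)
q = 15940 (q = 3 - (118*(-135) + (-28 + 7*3)) = 3 - (-15930 + (-28 + 21)) = 3 - (-15930 - 7) = 3 - 1*(-15937) = 3 + 15937 = 15940)
-q = -1*15940 = -15940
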